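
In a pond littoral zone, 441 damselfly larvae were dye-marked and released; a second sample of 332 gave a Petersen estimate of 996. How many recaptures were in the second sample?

R = 147

From N = M·C/R: R = M·C / N = 441·332 / 996 = 146412 / 996 = 147.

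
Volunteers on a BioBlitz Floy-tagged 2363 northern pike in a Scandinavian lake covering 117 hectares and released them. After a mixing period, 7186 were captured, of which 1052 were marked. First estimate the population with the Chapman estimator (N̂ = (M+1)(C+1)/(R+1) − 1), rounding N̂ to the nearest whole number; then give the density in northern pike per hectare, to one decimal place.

N̂ = 2364·7187/1053 − 1 = 16990068/1053 − 1 ≈ 16133.9 → 16134
Density = N̂ / area = 16134 / 117 ≈ 137.90 → 137.9 per hectare

density ≈ 137.9 northern pike per hectare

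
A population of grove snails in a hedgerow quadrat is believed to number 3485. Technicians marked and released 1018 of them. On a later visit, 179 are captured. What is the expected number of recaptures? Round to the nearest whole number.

expected recaptures ≈ 52

The marked fraction of the population is 1018/3485, so in a sample of 179 expect C·(M/N) marked.
E[R] = 1018 × 179 / 3485 = 182222 / 3485 ≈ 52.3 → 52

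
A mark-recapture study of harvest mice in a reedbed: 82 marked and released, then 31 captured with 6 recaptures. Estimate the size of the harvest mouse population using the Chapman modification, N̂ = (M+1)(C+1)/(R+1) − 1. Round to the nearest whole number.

N ≈ 378

N̂ = (82+1)(31+1)/(6+1) − 1 = 83·32/7 − 1
= 2656/7 − 1 ≈ 379.4 − 1 ≈ 378.4 → 378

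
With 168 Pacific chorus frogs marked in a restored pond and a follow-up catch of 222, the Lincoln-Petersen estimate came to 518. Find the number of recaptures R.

From N = M·C/R: R = M·C / N = 168·222 / 518 = 37296 / 518 = 72.

R = 72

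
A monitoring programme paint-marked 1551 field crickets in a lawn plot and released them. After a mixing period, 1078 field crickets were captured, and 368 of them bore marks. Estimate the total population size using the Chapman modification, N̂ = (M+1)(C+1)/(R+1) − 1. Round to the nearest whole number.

N ≈ 4537

N̂ = (1551+1)(1078+1)/(368+1) − 1 = 1552·1079/369 − 1
= 1674608/369 − 1 ≈ 4538.2 − 1 ≈ 4537.2 → 4537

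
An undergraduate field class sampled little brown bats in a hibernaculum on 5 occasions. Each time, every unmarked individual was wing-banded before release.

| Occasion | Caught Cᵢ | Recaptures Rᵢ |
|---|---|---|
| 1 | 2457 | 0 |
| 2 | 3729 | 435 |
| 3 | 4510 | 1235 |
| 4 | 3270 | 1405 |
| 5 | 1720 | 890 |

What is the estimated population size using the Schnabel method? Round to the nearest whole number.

N ≈ 21,021

Marked at large before each occasion: Mᵢ = Σⱼ<ᵢ (Cⱼ − Rⱼ) → M1=0, M2=2457, M3=5751, M4=9026, M5=10891
Σ MᵢCᵢ = 0·2457 + 2457·3729 + 5751·4510 + 9026·3270 + 10891·1720 = 0 + 9162153 + 25937010 + 29515020 + 18732520 = 83346703
Σ Rᵢ = 0 + 435 + 1235 + 1405 + 890 = 3965
N̂ = 83346703 / 3965 ≈ 21020.6 → 21021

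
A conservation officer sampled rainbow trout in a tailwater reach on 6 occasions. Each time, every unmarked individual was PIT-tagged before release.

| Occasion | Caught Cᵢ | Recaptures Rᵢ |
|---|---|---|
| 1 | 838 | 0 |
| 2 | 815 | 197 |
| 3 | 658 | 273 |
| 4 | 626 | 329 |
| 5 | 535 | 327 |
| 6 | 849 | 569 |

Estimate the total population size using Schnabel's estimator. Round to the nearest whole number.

N ≈ 3498

Marked at large before each occasion: Mᵢ = Σⱼ<ᵢ (Cⱼ − Rⱼ) → M1=0, M2=838, M3=1456, M4=1841, M5=2138, M6=2346
Σ MᵢCᵢ = 0·838 + 838·815 + 1456·658 + 1841·626 + 2138·535 + 2346·849 = 0 + 682970 + 958048 + 1152466 + 1143830 + 1991754 = 5929068
Σ Rᵢ = 0 + 197 + 273 + 329 + 327 + 569 = 1695
N̂ = 5929068 / 1695 ≈ 3498.0 → 3498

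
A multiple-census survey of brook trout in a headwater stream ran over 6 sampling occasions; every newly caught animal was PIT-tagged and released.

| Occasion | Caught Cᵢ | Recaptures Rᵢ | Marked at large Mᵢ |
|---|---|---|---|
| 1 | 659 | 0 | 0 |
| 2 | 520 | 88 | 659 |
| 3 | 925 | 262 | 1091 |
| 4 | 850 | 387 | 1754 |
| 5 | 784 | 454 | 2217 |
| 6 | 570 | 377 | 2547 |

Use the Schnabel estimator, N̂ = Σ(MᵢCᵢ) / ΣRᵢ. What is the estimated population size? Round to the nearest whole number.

N ≈ 3847

Σ MᵢCᵢ = 0·659 + 659·520 + 1091·925 + 1754·850 + 2217·784 + 2547·570 = 0 + 342680 + 1009175 + 1490900 + 1738128 + 1451790 = 6032673
Σ Rᵢ = 0 + 88 + 262 + 387 + 454 + 377 = 1568
N̂ = 6032673 / 1568 ≈ 3847.4 → 3847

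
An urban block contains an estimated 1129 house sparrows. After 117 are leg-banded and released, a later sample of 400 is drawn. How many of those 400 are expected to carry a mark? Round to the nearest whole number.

Expected recaptures E[R] = M·C / N.
E[R] = 117 × 400 / 1129 = 46800 / 1129 ≈ 41.45 → 41

expected recaptures ≈ 41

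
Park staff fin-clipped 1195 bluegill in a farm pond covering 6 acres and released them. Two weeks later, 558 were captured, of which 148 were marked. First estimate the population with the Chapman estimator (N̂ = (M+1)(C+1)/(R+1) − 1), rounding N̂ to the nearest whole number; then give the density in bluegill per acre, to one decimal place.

density ≈ 747.7 bluegill per acre

N̂ = 1196·559/149 − 1 = 668564/149 − 1 ≈ 4486.0 → 4486
Density = N̂ / area = 4486 / 6 ≈ 747.67 → 747.7 per acre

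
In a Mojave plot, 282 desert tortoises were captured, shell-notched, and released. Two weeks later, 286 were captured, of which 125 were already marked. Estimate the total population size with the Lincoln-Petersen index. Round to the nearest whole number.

N ≈ 645

N = (282 × 286) / 125 = 80652 / 125 ≈ 645.2 → 645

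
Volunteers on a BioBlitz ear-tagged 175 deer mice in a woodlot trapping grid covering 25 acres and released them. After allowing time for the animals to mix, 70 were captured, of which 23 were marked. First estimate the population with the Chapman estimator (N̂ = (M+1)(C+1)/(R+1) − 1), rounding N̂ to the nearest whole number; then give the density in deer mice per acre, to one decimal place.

density ≈ 20.8 deer mice per acre

N̂ = 176·71/24 − 1 = 12496/24 − 1 ≈ 519.7 → 520
Density = N̂ / area = 520 / 25 ≈ 20.80 → 20.8 per acre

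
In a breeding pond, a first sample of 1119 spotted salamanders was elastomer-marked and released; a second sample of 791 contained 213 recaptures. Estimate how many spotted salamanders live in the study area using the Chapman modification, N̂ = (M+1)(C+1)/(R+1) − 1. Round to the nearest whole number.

N̂ = (1119+1)(791+1)/(213+1) − 1 = 1120·792/214 − 1
= 887040/214 − 1 ≈ 4145.0 − 1 ≈ 4144.0 → 4144

N ≈ 4144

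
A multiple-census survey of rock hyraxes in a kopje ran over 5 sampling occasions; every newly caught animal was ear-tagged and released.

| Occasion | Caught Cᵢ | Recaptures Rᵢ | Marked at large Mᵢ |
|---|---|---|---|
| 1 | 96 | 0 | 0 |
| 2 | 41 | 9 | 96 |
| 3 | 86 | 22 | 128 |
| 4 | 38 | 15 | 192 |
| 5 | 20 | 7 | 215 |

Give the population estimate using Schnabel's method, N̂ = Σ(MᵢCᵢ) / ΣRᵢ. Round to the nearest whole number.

N ≈ 501

Σ MᵢCᵢ = 0·96 + 96·41 + 128·86 + 192·38 + 215·20 = 0 + 3936 + 11008 + 7296 + 4300 = 26540
Σ Rᵢ = 0 + 9 + 22 + 15 + 7 = 53
N̂ = 26540 / 53 ≈ 500.8 → 501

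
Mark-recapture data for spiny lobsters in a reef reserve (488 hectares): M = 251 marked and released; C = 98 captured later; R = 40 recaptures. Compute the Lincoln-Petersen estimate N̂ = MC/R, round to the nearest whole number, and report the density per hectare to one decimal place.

N̂ = 251·98/40 = 24598/40 ≈ 615.0 → 615
Density = N̂ / area = 615 / 488 ≈ 1.26 → 1.3 per hectare

density ≈ 1.3 spiny lobsters per hectare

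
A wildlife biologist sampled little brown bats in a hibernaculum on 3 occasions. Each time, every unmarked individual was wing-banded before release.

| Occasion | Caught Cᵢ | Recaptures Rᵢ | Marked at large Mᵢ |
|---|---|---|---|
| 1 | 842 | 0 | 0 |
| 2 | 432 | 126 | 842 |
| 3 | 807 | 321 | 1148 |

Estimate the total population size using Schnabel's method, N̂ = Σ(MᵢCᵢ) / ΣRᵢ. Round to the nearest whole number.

N ≈ 2886

Σ MᵢCᵢ = 0·842 + 842·432 + 1148·807 = 0 + 363744 + 926436 = 1290180
Σ Rᵢ = 0 + 126 + 321 = 447
N̂ = 1290180 / 447 ≈ 2886.3 → 2886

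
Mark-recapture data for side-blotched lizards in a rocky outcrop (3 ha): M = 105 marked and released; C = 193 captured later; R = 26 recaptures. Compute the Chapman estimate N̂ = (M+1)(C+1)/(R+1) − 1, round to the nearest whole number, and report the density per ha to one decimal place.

N̂ = 106·194/27 − 1 = 20564/27 − 1 ≈ 760.6 → 761
Density = N̂ / area = 761 / 3 ≈ 253.67 → 253.7 per ha

density ≈ 253.7 side-blotched lizards per ha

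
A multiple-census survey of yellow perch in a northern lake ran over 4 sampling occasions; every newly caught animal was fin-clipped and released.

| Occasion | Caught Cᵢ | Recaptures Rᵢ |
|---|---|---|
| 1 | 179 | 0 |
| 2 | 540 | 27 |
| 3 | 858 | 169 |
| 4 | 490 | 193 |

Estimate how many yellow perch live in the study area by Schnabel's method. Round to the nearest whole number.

N ≈ 3514

Marked at large before each occasion: Mᵢ = Σⱼ<ᵢ (Cⱼ − Rⱼ) → M1=0, M2=179, M3=692, M4=1381
Σ MᵢCᵢ = 0·179 + 179·540 + 692·858 + 1381·490 = 0 + 96660 + 593736 + 676690 = 1367086
Σ Rᵢ = 0 + 27 + 169 + 193 = 389
N̂ = 1367086 / 389 ≈ 3514.4 → 3514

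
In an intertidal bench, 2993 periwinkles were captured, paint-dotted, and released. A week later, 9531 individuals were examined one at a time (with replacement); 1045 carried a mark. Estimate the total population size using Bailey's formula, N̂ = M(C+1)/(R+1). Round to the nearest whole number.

N̂ = 2993·(9531+1)/(1045+1) = 2993·9532/1046 = 28529276/1046 ≈ 27274.6 → 27275

N ≈ 27,275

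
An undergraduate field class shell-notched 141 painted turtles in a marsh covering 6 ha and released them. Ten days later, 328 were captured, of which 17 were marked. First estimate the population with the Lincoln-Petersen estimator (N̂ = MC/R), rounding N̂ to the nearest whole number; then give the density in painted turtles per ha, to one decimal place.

density ≈ 453.3 painted turtles per ha

N̂ = 141·328/17 = 46248/17 ≈ 2720.47 → 2720
Density = N̂ / area = 2720 / 6 ≈ 453.33 → 453.3 per ha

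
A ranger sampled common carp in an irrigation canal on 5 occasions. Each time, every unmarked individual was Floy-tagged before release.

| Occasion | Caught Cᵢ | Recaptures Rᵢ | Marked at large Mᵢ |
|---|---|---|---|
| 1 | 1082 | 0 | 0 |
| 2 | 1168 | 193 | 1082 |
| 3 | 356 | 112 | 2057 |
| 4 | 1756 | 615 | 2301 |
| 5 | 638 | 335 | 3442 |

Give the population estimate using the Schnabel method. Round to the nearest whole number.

N ≈ 6560

Σ MᵢCᵢ = 0·1082 + 1082·1168 + 2057·356 + 2301·1756 + 3442·638 = 0 + 1263776 + 732292 + 4040556 + 2195996 = 8232620
Σ Rᵢ = 0 + 193 + 112 + 615 + 335 = 1255
N̂ = 8232620 / 1255 ≈ 6559.9 → 6560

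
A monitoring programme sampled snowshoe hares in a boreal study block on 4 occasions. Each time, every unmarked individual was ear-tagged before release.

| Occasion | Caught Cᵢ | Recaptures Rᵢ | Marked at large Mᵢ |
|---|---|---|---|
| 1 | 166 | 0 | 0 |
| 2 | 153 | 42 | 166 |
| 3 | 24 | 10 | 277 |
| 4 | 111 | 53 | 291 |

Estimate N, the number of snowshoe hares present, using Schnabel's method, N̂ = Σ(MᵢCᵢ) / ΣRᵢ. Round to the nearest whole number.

Σ MᵢCᵢ = 0·166 + 166·153 + 277·24 + 291·111 = 0 + 25398 + 6648 + 32301 = 64347
Σ Rᵢ = 0 + 42 + 10 + 53 = 105
N̂ = 64347 / 105 ≈ 612.8 → 613

N ≈ 613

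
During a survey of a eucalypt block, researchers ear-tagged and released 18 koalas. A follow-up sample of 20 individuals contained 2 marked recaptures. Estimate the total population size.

N = 180

The marked fraction in the recapture sample should equal the marked fraction in the population: 2/20 = 18/N.
N = (18 × 20) / 2 = 360 / 2 = 180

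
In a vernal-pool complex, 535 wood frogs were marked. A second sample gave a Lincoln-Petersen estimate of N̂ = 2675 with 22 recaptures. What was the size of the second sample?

C = 110

From N = M·C/R: C = N·R / M = 2675·22 / 535 = 58850 / 535 = 110.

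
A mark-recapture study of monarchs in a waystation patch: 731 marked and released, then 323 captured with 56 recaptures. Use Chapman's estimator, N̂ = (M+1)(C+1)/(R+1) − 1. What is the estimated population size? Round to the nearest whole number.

N̂ = (731+1)(323+1)/(56+1) − 1 = 732·324/57 − 1
= 237168/57 − 1 ≈ 4160.8 − 1 ≈ 4159.8 → 4160

N ≈ 4160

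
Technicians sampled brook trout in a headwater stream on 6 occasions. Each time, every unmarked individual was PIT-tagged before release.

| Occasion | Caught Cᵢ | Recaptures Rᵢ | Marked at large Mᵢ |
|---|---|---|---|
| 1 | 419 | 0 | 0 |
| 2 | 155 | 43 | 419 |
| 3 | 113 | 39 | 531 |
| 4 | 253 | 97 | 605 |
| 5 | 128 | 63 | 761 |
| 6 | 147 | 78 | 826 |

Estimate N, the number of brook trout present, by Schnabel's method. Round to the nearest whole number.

N ≈ 1553

Σ MᵢCᵢ = 0·419 + 419·155 + 531·113 + 605·253 + 761·128 + 826·147 = 0 + 64945 + 60003 + 153065 + 97408 + 121422 = 496843
Σ Rᵢ = 0 + 43 + 39 + 97 + 63 + 78 = 320
N̂ = 496843 / 320 ≈ 1552.6 → 1553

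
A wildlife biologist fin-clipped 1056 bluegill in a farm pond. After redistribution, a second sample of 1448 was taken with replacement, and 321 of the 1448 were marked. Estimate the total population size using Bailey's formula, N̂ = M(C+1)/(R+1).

N = 4752

N̂ = 1056·(1448+1)/(321+1) = 1056·1449/322 = 1530144/322 = 4752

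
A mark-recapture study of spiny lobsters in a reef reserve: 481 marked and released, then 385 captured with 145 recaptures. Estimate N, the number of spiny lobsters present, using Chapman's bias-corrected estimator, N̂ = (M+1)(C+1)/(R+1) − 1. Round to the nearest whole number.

N ≈ 1273

N̂ = (481+1)(385+1)/(145+1) − 1 = 482·386/146 − 1
= 186052/146 − 1 ≈ 1274.3 − 1 ≈ 1273.3 → 1273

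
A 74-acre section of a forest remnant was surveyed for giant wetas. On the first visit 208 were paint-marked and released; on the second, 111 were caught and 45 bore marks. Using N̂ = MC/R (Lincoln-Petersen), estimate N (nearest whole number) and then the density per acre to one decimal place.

N̂ = 208·111/45 = 23088/45 ≈ 513.1 → 513
Density = N̂ / area = 513 / 74 ≈ 6.93 → 6.9 per acre

density ≈ 6.9 giant wetas per acre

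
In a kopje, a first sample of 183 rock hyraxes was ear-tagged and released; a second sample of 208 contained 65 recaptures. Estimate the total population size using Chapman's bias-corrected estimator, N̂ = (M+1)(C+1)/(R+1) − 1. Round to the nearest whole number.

N̂ = (183+1)(208+1)/(65+1) − 1 = 184·209/66 − 1
= 38456/66 − 1 ≈ 582.7 − 1 ≈ 581.7 → 582

N ≈ 582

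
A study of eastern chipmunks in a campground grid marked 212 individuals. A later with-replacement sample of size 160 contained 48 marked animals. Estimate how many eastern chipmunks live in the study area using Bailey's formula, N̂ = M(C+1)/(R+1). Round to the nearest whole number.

N̂ = 212·(160+1)/(48+1) = 212·161/49 = 34132/49 ≈ 696.6 → 697

N ≈ 697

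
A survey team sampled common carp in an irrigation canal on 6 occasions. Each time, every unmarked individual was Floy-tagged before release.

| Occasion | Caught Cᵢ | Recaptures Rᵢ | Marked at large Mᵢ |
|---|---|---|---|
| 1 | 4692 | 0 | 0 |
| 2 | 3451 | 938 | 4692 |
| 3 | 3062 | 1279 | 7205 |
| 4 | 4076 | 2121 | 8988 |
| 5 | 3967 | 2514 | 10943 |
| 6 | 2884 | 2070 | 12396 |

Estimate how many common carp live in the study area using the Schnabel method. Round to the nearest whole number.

N ≈ 17,266

Σ MᵢCᵢ = 0·4692 + 4692·3451 + 7205·3062 + 8988·4076 + 10943·3967 + 12396·2884 = 0 + 16192092 + 22061710 + 36635088 + 43410881 + 35750064 = 154049835
Σ Rᵢ = 0 + 938 + 1279 + 2121 + 2514 + 2070 = 8922
N̂ = 154049835 / 8922 ≈ 17266.3 → 17266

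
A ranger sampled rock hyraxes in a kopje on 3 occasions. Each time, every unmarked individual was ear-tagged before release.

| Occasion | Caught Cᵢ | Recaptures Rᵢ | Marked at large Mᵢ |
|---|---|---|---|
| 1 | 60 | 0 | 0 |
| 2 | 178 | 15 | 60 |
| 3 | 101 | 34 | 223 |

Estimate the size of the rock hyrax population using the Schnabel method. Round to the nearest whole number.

Σ MᵢCᵢ = 0·60 + 60·178 + 223·101 = 0 + 10680 + 22523 = 33203
Σ Rᵢ = 0 + 15 + 34 = 49
N̂ = 33203 / 49 ≈ 677.6 → 678

N ≈ 678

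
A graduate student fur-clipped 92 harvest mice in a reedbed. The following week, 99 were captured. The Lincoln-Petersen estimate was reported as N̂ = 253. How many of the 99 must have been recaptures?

R = 36

From N = M·C/R: R = M·C / N = 92·99 / 253 = 9108 / 253 = 36.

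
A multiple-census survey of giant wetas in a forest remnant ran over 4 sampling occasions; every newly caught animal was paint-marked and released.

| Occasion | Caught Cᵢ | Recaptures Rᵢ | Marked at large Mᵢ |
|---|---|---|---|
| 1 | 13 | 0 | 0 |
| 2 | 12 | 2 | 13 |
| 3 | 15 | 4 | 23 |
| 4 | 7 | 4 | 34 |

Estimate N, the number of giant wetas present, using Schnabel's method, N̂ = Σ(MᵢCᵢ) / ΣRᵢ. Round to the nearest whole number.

N ≈ 74

Σ MᵢCᵢ = 0·13 + 13·12 + 23·15 + 34·7 = 0 + 156 + 345 + 238 = 739
Σ Rᵢ = 0 + 2 + 4 + 4 = 10
N̂ = 739 / 10 ≈ 73.9 → 74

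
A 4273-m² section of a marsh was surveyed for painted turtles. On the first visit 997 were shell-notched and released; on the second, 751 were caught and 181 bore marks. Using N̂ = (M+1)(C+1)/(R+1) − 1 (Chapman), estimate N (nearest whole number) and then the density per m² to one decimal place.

N̂ = 998·752/182 − 1 = 750496/182 − 1 ≈ 4122.6 → 4123
Density = N̂ / area = 4123 / 4273 ≈ 0.96 → 1.0 per m²

density ≈ 1.0 painted turtles per m²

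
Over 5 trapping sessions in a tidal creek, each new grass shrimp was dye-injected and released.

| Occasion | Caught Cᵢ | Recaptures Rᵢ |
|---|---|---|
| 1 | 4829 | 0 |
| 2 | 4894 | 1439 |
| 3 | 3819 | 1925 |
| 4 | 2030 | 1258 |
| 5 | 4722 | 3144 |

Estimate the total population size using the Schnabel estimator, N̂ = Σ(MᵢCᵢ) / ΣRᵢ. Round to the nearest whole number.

N ≈ 16,435

Marked at large before each occasion: Mᵢ = Σⱼ<ᵢ (Cⱼ − Rⱼ) → M1=0, M2=4829, M3=8284, M4=10178, M5=10950
Σ MᵢCᵢ = 0·4829 + 4829·4894 + 8284·3819 + 10178·2030 + 10950·4722 = 0 + 23633126 + 31636596 + 20661340 + 51705900 = 127636962
Σ Rᵢ = 0 + 1439 + 1925 + 1258 + 3144 = 7766
N̂ = 127636962 / 7766 ≈ 16435.4 → 16435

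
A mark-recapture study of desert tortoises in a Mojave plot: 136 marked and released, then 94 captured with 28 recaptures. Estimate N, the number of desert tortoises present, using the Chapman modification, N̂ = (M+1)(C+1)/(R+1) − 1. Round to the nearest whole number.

N ≈ 448

N̂ = (136+1)(94+1)/(28+1) − 1 = 137·95/29 − 1
= 13015/29 − 1 ≈ 448.8 − 1 ≈ 447.8 → 448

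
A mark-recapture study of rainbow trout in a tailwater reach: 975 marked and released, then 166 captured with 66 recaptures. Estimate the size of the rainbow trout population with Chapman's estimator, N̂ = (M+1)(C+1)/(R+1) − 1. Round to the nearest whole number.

N ≈ 2432

N̂ = (975+1)(166+1)/(66+1) − 1 = 976·167/67 − 1
= 162992/67 − 1 ≈ 2432.7 − 1 ≈ 2431.7 → 2432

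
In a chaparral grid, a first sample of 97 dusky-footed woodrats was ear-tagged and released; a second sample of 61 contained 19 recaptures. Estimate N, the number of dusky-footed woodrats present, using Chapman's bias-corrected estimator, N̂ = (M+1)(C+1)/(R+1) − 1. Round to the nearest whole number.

N ≈ 303

N̂ = (97+1)(61+1)/(19+1) − 1 = 98·62/20 − 1
= 6076/20 − 1 ≈ 303.8 − 1 ≈ 302.8 → 303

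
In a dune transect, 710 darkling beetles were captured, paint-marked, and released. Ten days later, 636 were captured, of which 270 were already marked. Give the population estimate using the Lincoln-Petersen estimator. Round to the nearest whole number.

N = (710 × 636) / 270 = 451560 / 270 ≈ 1672.4 → 1672

N ≈ 1672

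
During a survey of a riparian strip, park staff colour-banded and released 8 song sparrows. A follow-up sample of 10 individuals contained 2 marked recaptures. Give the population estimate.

N = 40

N = (8 × 10) / 2 = 80 / 2 = 40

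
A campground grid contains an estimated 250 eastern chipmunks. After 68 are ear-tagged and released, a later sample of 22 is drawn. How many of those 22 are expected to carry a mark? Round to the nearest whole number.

expected recaptures ≈ 6

The marked fraction of the population is 68/250, so in a sample of 22 expect C·(M/N) marked.
E[R] = 68 × 22 / 250 = 1496 / 250 ≈ 6.0 → 6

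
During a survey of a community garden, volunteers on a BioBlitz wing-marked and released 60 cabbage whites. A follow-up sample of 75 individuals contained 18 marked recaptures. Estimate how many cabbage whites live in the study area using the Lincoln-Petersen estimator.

N = 250

N = (60 × 75) / 18 = 4500 / 18 = 250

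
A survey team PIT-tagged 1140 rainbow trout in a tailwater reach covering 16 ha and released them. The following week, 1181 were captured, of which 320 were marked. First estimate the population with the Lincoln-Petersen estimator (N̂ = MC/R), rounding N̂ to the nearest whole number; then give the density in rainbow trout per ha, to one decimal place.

density ≈ 262.9 rainbow trout per ha

N̂ = 1140·1181/320 = 1346340/320 ≈ 4207.3 → 4207
Density = N̂ / area = 4207 / 16 ≈ 262.94 → 262.9 per ha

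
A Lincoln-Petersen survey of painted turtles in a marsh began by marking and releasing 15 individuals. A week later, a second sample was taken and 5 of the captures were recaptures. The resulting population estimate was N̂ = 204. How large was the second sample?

C = 68

From N = M·C/R: C = N·R / M = 204·5 / 15 = 1020 / 15 = 68.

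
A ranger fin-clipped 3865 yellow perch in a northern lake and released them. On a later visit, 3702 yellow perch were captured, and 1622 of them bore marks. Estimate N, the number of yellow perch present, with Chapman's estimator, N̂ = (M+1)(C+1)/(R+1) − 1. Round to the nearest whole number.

N ≈ 8820

N̂ = (3865+1)(3702+1)/(1622+1) − 1 = 3866·3703/1623 − 1
= 14315798/1623 − 1 ≈ 8820.6 − 1 ≈ 8819.6 → 8820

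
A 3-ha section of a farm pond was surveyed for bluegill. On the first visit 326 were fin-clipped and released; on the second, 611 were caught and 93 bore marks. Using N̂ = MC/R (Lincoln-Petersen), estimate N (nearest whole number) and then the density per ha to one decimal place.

N̂ = 326·611/93 = 199186/93 ≈ 2141.8 → 2142
Density = N̂ / area = 2142 / 3 = 714.0 per ha

density ≈ 714.0 bluegill per ha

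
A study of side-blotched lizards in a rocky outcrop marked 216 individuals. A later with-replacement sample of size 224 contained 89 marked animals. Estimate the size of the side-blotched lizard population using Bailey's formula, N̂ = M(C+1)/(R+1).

N = 540

N̂ = 216·(224+1)/(89+1) = 216·225/90 = 48600/90 = 540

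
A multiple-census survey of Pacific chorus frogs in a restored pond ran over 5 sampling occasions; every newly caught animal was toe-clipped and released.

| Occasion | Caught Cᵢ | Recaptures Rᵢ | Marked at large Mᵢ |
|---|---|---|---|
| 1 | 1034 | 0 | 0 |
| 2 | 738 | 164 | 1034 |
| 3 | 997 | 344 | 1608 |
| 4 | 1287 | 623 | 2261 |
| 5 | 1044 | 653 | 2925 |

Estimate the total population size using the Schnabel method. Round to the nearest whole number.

N ≈ 4669

Σ MᵢCᵢ = 0·1034 + 1034·738 + 1608·997 + 2261·1287 + 2925·1044 = 0 + 763092 + 1603176 + 2909907 + 3053700 = 8329875
Σ Rᵢ = 0 + 164 + 344 + 623 + 653 = 1784
N̂ = 8329875 / 1784 ≈ 4669.2 → 4669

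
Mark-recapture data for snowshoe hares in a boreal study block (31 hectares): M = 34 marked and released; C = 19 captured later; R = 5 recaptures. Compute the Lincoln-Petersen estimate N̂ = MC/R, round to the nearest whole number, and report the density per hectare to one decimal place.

N̂ = 34·19/5 = 646/5 ≈ 129.2 → 129
Density = N̂ / area = 129 / 31 ≈ 4.16 → 4.2 per hectare

density ≈ 4.2 snowshoe hares per hectare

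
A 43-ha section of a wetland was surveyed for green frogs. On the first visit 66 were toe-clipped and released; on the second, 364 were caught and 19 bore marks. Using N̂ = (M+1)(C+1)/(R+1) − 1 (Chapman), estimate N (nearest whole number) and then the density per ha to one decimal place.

N̂ = 67·365/20 − 1 = 24455/20 − 1 ≈ 1221.8 → 1222
Density = N̂ / area = 1222 / 43 ≈ 28.42 → 28.4 per ha

density ≈ 28.4 green frogs per ha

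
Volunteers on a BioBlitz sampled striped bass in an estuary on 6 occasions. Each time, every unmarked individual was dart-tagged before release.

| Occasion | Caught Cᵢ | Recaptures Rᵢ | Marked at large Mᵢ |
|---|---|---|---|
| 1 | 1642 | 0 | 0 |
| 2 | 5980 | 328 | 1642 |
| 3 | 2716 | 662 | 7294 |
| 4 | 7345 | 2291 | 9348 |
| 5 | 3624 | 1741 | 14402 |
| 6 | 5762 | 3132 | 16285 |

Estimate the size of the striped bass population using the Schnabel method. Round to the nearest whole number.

N ≈ 29,963

Σ MᵢCᵢ = 0·1642 + 1642·5980 + 7294·2716 + 9348·7345 + 14402·3624 + 16285·5762 = 0 + 9819160 + 19810504 + 68661060 + 52192848 + 93834170 = 244317742
Σ Rᵢ = 0 + 328 + 662 + 2291 + 1741 + 3132 = 8154
N̂ = 244317742 / 8154 ≈ 29962.9 → 29963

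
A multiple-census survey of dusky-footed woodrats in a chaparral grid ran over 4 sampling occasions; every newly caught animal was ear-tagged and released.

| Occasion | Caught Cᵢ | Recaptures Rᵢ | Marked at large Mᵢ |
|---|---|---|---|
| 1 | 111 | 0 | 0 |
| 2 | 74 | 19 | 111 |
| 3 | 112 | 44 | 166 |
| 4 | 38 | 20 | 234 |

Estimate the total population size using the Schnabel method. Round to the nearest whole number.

Σ MᵢCᵢ = 0·111 + 111·74 + 166·112 + 234·38 = 0 + 8214 + 18592 + 8892 = 35698
Σ Rᵢ = 0 + 19 + 44 + 20 = 83
N̂ = 35698 / 83 ≈ 430.1 → 430

N ≈ 430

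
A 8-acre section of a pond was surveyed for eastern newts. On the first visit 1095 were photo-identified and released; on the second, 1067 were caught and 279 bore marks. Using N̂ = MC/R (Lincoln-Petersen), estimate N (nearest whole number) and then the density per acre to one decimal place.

N̂ = 1095·1067/279 = 1168365/279 ≈ 4187.7 → 4188
Density = N̂ / area = 4188 / 8 ≈ 523.50 → 523.5 per acre

density ≈ 523.5 eastern newts per acre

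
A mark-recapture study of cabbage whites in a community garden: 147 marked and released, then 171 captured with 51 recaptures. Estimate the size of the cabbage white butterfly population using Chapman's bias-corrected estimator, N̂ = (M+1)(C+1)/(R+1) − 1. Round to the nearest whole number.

N ≈ 489

N̂ = (147+1)(171+1)/(51+1) − 1 = 148·172/52 − 1
= 25456/52 − 1 ≈ 489.5 − 1 ≈ 488.5 → 489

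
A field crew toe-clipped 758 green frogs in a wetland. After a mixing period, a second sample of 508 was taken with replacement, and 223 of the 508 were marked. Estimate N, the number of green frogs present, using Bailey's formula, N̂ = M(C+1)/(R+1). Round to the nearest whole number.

N̂ = 758·(508+1)/(223+1) = 758·509/224 = 385822/224 ≈ 1722.4 → 1722

N ≈ 1722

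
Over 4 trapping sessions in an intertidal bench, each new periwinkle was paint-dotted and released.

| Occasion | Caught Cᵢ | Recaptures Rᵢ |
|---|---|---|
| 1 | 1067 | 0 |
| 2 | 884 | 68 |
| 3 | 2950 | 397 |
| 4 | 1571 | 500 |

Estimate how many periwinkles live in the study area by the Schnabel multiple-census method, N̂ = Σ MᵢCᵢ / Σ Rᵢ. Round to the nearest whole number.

Marked at large before each occasion: Mᵢ = Σⱼ<ᵢ (Cⱼ − Rⱼ) → M1=0, M2=1067, M3=1883, M4=4436
Σ MᵢCᵢ = 0·1067 + 1067·884 + 1883·2950 + 4436·1571 = 0 + 943228 + 5554850 + 6968956 = 13467034
Σ Rᵢ = 0 + 68 + 397 + 500 = 965
N̂ = 13467034 / 965 ≈ 13955.48 → 13955

N ≈ 13,955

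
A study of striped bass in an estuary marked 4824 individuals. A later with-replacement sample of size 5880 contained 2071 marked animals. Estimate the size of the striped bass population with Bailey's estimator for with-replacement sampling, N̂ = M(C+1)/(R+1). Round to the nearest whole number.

N ≈ 13,692

N̂ = 4824·(5880+1)/(2071+1) = 4824·5881/2072 = 28369944/2072 ≈ 13692.1 → 13692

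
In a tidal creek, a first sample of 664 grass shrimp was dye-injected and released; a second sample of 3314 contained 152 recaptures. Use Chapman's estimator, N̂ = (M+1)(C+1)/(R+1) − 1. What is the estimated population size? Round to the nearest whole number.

N̂ = (664+1)(3314+1)/(152+1) − 1 = 665·3315/153 − 1
= 2204475/153 − 1 ≈ 14408.3 − 1 ≈ 14407.3 → 14407

N ≈ 14,407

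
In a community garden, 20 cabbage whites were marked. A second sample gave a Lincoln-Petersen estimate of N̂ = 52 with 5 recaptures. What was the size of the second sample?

C = 13

From N = M·C/R: C = N·R / M = 52·5 / 20 = 260 / 20 = 13.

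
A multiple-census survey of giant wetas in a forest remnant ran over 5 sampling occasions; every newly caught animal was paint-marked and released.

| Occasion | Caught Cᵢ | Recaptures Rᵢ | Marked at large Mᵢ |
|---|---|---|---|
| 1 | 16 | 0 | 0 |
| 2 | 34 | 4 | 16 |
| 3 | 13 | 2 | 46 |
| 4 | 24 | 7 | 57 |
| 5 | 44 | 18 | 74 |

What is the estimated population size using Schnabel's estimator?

N = 186

Σ MᵢCᵢ = 0·16 + 16·34 + 46·13 + 57·24 + 74·44 = 0 + 544 + 598 + 1368 + 3256 = 5766
Σ Rᵢ = 0 + 4 + 2 + 7 + 18 = 31
N̂ = 5766 / 31 = 186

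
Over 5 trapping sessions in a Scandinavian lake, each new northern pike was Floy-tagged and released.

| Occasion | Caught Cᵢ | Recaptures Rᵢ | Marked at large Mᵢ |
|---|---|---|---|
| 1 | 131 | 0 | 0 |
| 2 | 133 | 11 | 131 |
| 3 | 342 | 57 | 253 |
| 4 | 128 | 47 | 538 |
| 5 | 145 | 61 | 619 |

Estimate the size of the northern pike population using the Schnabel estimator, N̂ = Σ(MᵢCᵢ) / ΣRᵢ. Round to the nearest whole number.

Σ MᵢCᵢ = 0·131 + 131·133 + 253·342 + 538·128 + 619·145 = 0 + 17423 + 86526 + 68864 + 89755 = 262568
Σ Rᵢ = 0 + 11 + 57 + 47 + 61 = 176
N̂ = 262568 / 176 ≈ 1491.9 → 1492

N ≈ 1492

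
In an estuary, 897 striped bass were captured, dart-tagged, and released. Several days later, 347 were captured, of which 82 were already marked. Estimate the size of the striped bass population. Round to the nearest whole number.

N ≈ 3796

N = (897 × 347) / 82 = 311259 / 82 ≈ 3795.8 → 3796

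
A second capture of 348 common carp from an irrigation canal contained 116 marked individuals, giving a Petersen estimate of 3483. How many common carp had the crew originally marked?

M = 1161

From N = M·C/R: M = N·R / C = 3483·116 / 348 = 404028 / 348 = 1161.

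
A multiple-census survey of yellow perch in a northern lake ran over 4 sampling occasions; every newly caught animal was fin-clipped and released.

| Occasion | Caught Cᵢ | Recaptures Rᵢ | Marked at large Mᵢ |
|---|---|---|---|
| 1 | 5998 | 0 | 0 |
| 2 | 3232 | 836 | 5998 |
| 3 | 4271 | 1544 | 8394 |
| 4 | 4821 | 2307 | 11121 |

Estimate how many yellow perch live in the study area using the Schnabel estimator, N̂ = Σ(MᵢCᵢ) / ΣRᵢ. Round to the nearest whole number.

Σ MᵢCᵢ = 0·5998 + 5998·3232 + 8394·4271 + 11121·4821 = 0 + 19385536 + 35850774 + 53614341 = 108850651
Σ Rᵢ = 0 + 836 + 1544 + 2307 = 4687
N̂ = 108850651 / 4687 ≈ 23223.9 → 23224

N ≈ 23,224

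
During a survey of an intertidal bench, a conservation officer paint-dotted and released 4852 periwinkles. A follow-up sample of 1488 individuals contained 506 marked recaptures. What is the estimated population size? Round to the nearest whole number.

N = (4852 × 1488) / 506 = 7219776 / 506 ≈ 14268.3 → 14268

N ≈ 14,268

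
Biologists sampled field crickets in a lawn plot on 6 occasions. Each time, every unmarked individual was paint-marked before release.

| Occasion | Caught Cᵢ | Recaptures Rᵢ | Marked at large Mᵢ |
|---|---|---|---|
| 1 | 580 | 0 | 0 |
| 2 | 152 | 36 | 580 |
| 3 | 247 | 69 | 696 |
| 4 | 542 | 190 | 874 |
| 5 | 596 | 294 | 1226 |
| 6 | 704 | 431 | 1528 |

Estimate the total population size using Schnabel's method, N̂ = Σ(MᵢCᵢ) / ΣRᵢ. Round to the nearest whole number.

N ≈ 2490

Σ MᵢCᵢ = 0·580 + 580·152 + 696·247 + 874·542 + 1226·596 + 1528·704 = 0 + 88160 + 171912 + 473708 + 730696 + 1075712 = 2540188
Σ Rᵢ = 0 + 36 + 69 + 190 + 294 + 431 = 1020
N̂ = 2540188 / 1020 ≈ 2490.4 → 2490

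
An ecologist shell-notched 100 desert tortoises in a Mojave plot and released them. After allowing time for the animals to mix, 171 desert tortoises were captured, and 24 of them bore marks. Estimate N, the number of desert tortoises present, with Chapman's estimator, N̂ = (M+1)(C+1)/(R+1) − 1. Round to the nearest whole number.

N ≈ 694

N̂ = (100+1)(171+1)/(24+1) − 1 = 101·172/25 − 1
= 17372/25 − 1 ≈ 694.9 − 1 ≈ 693.9 → 694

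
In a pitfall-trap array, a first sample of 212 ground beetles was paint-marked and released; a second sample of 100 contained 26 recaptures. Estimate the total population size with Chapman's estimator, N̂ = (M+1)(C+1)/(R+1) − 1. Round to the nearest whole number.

N̂ = (212+1)(100+1)/(26+1) − 1 = 213·101/27 − 1
= 21513/27 − 1 ≈ 796.8 − 1 ≈ 795.8 → 796

N ≈ 796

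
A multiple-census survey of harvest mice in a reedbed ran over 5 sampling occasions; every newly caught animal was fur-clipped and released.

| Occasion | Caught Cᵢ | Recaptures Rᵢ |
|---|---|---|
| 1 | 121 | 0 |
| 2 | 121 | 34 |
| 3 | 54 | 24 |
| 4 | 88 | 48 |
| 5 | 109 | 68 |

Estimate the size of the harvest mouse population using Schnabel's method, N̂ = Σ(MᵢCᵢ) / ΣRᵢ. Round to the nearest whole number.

Marked at large before each occasion: Mᵢ = Σⱼ<ᵢ (Cⱼ − Rⱼ) → M1=0, M2=121, M3=208, M4=238, M5=278
Σ MᵢCᵢ = 0·121 + 121·121 + 208·54 + 238·88 + 278·109 = 0 + 14641 + 11232 + 20944 + 30302 = 77119
Σ Rᵢ = 0 + 34 + 24 + 48 + 68 = 174
N̂ = 77119 / 174 ≈ 443.2 → 443

N ≈ 443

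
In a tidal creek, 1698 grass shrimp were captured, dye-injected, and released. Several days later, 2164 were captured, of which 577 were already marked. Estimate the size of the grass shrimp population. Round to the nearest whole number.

N ≈ 6368

The marked fraction in the recapture sample should equal the marked fraction in the population: 577/2164 = 1698/N.
N = (1698 × 2164) / 577 = 3674472 / 577 ≈ 6368.2 → 6368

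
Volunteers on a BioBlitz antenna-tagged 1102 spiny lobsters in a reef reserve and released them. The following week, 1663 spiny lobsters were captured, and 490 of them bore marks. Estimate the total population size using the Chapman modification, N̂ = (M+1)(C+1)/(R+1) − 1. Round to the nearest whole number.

N ≈ 3737

N̂ = (1102+1)(1663+1)/(490+1) − 1 = 1103·1664/491 − 1
= 1835392/491 − 1 ≈ 3738.1 − 1 ≈ 3737.1 → 3737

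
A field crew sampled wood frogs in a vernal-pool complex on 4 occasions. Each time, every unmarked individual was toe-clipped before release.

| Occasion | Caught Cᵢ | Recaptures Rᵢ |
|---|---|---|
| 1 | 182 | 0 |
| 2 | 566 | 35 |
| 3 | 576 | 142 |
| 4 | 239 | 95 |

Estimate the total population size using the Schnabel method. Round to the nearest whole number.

N ≈ 2896

Marked at large before each occasion: Mᵢ = Σⱼ<ᵢ (Cⱼ − Rⱼ) → M1=0, M2=182, M3=713, M4=1147
Σ MᵢCᵢ = 0·182 + 182·566 + 713·576 + 1147·239 = 0 + 103012 + 410688 + 274133 = 787833
Σ Rᵢ = 0 + 35 + 142 + 95 = 272
N̂ = 787833 / 272 ≈ 2896.4 → 2896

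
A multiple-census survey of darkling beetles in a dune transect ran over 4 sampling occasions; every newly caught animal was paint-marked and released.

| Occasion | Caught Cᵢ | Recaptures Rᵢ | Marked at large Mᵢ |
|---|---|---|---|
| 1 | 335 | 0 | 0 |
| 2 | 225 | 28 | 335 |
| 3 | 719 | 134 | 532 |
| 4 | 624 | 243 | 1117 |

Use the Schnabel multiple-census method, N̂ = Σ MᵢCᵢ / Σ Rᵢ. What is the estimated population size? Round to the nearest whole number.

N ≈ 2852

Σ MᵢCᵢ = 0·335 + 335·225 + 532·719 + 1117·624 = 0 + 75375 + 382508 + 697008 = 1154891
Σ Rᵢ = 0 + 28 + 134 + 243 = 405
N̂ = 1154891 / 405 ≈ 2851.6 → 2852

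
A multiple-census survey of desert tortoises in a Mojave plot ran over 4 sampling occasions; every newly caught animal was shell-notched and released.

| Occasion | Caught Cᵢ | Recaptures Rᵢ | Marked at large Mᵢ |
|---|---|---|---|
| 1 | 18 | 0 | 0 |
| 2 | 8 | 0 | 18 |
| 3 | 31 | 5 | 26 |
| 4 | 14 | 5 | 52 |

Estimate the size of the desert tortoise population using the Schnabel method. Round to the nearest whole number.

Σ MᵢCᵢ = 0·18 + 18·8 + 26·31 + 52·14 = 0 + 144 + 806 + 728 = 1678
Σ Rᵢ = 0 + 0 + 5 + 5 = 10
N̂ = 1678 / 10 ≈ 167.8 → 168

N ≈ 168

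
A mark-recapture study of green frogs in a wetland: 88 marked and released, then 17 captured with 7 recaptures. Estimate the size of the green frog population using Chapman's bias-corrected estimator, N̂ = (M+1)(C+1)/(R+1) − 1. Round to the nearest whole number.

N̂ = (88+1)(17+1)/(7+1) − 1 = 89·18/8 − 1
= 1602/8 − 1 ≈ 200.2 − 1 ≈ 199.2 → 199

N ≈ 199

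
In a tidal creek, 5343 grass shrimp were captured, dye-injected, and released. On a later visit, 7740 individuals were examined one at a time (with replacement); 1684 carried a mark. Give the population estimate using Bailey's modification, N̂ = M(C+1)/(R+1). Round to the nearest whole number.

N̂ = 5343·(7740+1)/(1684+1) = 5343·7741/1685 = 41360163/1685 ≈ 24546.1 → 24546

N ≈ 24,546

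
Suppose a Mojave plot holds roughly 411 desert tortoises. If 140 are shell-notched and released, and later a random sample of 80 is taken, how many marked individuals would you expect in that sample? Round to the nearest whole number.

expected recaptures ≈ 27

Expected recaptures E[R] = M·C / N.
E[R] = 140 × 80 / 411 = 11200 / 411 ≈ 27.3 → 27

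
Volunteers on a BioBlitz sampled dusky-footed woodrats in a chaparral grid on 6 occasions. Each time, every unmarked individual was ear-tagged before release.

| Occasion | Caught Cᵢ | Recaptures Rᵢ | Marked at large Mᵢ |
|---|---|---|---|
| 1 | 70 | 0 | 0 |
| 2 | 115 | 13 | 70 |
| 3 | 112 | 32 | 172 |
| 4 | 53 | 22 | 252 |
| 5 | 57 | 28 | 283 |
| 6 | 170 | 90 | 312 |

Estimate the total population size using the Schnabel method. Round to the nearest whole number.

N ≈ 594

Σ MᵢCᵢ = 0·70 + 70·115 + 172·112 + 252·53 + 283·57 + 312·170 = 0 + 8050 + 19264 + 13356 + 16131 + 53040 = 109841
Σ Rᵢ = 0 + 13 + 32 + 22 + 28 + 90 = 185
N̂ = 109841 / 185 ≈ 593.7 → 594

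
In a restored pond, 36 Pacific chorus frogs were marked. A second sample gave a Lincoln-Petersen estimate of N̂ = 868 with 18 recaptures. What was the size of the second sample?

From N = M·C/R: C = N·R / M = 868·18 / 36 = 15624 / 36 = 434.

C = 434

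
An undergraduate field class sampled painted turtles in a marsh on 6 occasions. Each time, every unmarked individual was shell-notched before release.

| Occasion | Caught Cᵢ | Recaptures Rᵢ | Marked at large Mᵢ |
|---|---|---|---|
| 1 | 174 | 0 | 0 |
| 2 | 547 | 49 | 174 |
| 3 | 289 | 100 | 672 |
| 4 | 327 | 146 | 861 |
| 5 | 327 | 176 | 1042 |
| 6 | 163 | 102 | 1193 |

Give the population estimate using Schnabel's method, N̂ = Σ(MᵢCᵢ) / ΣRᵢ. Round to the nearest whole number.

N ≈ 1930

Σ MᵢCᵢ = 0·174 + 174·547 + 672·289 + 861·327 + 1042·327 + 1193·163 = 0 + 95178 + 194208 + 281547 + 340734 + 194459 = 1106126
Σ Rᵢ = 0 + 49 + 100 + 146 + 176 + 102 = 573
N̂ = 1106126 / 573 ≈ 1930.4 → 1930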